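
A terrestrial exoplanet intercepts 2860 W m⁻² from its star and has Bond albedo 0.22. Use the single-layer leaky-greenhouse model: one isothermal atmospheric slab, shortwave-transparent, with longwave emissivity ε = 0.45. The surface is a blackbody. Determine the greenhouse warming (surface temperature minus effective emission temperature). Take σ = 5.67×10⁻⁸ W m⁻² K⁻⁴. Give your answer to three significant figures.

20.7 K

At the top of the atmosphere, σT_e⁴ = S(1−α)/4 = 557.7 W m⁻², giving T_e = 314.9 K.
For a single slab of emissivity ε, T_s⁴ = 2T_e⁴/(2−ε); thus T_s = 314.9·(1.29)^(1/4) = 335.6 K.
The atmosphere warms the surface by 20.72 K.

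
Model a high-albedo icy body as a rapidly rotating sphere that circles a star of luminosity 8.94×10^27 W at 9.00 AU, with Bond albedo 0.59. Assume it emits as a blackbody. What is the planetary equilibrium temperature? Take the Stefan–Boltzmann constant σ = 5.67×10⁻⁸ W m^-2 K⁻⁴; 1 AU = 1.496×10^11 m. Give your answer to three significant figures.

Orbital distance: d = 9.00 AU = 1.346×10^12 m.
S = L/(4πd²) = 392.4 W m^-2.
Absorbed flux (global mean): S(1−α)/4 = 392.4·0.41/4 = 40.23 W m^-2.
Balancing against σT⁴: T = (40.23/5.67×10⁻⁸)^(1/4) = 163.2 K.

163 kelvin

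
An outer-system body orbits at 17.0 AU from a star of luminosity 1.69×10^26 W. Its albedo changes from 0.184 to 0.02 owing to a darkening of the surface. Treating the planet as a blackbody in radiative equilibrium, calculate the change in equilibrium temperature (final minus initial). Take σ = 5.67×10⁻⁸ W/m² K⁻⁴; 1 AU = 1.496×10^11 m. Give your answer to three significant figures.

Orbital distance: d = 17.0 AU = 2.543×10^12 m.
S = L/(4πd²) = 2.079 W/m².
With α = 0.184, T₁ = 52.30 K.
With α = 0.02, T₂ = 54.75 K.
Change: 54.75 − 52.30 = 2.450 K.

2.45 K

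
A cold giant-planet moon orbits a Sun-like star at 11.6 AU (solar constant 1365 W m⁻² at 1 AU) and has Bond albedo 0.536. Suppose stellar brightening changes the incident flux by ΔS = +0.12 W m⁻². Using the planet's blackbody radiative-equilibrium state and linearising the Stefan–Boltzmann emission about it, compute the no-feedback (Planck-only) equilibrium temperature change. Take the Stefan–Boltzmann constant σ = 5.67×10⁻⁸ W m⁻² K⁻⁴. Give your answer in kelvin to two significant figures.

Flux at the orbit: S = 1365/(11.6)² = 10.14 W m⁻².
Reference equilibrium: T_e = [S(1−α)/(4σ)]^(1/4) = 67.50 K.
Only a fraction (1−α) is absorbed and it's spread over 4πR², so ΔF = (1−α)ΔS/4 = 0.01392 W m⁻².
The Planck feedback parameter is 4σT_e³ = 0.06974 W m⁻²/K.
ΔT₀ = ΔF/λ_P = 0.01392/0.06974 = 0.200 K.

0.20 K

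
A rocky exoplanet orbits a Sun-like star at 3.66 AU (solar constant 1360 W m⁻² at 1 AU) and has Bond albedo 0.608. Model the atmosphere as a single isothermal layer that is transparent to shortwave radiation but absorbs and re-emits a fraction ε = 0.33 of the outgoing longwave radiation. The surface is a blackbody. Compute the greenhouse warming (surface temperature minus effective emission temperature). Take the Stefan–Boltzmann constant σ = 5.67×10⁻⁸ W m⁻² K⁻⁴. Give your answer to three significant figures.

Irradiance scales as 1/d², so S = 1360 W m⁻² × (1/3.66)² = 101.5 W m⁻².
The planet radiates to space at T_e = [S(1−α)/(4σ)]^(1/4) = 115.1 K.
The surface balance (absorbed SW + ε·downward IR = σT_s⁴) with T_a⁴ = T_s⁴/2 reduces to T_s = T_e·[2/(2−ε)]^¼ = 120.4 K.
The atmosphere warms the surface by 5.307 K.

5.31 K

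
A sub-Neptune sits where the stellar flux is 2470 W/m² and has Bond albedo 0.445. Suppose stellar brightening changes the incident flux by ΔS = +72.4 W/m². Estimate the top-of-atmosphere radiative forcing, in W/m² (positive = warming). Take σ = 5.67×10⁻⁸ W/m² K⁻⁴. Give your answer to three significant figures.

TOA radiative forcing: ΔF = (1−α)ΔS/4 = 0.555·(+72.4)/4 = 10.05 W/m².

10.0 W/m²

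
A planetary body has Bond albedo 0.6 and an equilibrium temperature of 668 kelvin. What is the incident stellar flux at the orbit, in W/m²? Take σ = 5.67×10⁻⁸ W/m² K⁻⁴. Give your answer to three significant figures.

1.13×10^5 W/m²

From S(1−α)/4 = σT⁴: S = 4σT⁴/(1−α).
σT⁴ = 5.67×10⁻⁸·(668)⁴ = 11290 W/m².
S = 4·11290/0.4 = 1.129×10^5 W/m².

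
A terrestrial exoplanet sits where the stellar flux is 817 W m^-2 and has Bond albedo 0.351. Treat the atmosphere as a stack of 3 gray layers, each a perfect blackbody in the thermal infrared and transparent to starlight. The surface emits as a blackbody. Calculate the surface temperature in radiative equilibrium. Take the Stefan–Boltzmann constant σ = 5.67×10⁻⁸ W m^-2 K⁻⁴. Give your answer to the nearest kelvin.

311 K

Top-of-atmosphere balance: σT_e⁴ = S(1−α)/4 = 132.6 W m^-2 → T_e = 219.9 K.
Layer-by-layer balance gives σT_s⁴ = (N+1)σT_e⁴, so T_s = 4^¼·219.9 = 311.0 K.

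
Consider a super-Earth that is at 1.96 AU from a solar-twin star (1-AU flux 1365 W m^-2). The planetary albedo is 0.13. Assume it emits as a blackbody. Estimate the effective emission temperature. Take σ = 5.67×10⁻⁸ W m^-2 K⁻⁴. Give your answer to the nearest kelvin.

192 K

Flux at the orbit: S = 1365/(1.96)² = 355.3 W m^-2.
Averaging over the sphere, the absorbed flux is S(1−α)/4 = 77.28 W m^-2.
Set σT⁴ = 77.28 → T = (77.28/σ)^(1/4) = 192.1 K.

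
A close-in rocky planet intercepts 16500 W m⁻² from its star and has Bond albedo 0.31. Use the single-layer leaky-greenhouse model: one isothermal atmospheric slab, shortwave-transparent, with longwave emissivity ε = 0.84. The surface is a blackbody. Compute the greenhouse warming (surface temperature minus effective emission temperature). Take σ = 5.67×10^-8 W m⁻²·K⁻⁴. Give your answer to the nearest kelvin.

The planet radiates to space at T_e = [S(1−α)/(4σ)]^(1/4) = 473.3 K.
Surface balance with a leaky layer gives σT_s⁴ = σT_e⁴·2/(2−ε), so T_s = T_e·[2/(2−0.84)]^(1/4) = 542.4 K.
Greenhouse warming: T_s − T_e = 69.06 K.

69 K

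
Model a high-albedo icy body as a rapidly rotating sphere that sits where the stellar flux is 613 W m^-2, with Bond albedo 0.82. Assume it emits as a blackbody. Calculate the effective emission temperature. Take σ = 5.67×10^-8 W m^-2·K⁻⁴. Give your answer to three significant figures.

149 K

The planet absorbs (1−α)S over its disc πR² and re-emits over 4πR², so the mean absorbed flux is (1−0.82)·613.0/4 = 27.59 W m^-2.
Balancing against σT⁴: T = (27.59/5.67×10⁻⁸)^(1/4) = 148.5 K.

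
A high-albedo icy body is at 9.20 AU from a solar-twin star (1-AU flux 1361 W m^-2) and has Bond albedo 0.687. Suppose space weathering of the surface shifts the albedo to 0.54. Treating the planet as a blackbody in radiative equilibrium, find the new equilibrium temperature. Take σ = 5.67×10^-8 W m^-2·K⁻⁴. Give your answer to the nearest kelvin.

76 K

By the inverse-square law, S = 1361/9.20² = 16.08 W m^-2.
New equilibrium: T₂ = [(1−0.54)·16.08/(4σ)]^(1/4) = 75.57 K.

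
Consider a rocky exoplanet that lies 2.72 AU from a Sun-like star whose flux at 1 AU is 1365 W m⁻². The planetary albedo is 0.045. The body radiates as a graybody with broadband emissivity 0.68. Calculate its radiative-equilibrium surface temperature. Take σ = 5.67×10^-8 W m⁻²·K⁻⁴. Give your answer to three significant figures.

184 kelvin

By the inverse-square law, S = 1365/2.72² = 184.5 W m⁻².
Absorbed flux (global mean): S(1−α)/4 = 184.5·0.955/4 = 44.05 W m⁻².
Radiative balance εσT⁴ = 44.05 gives T = [44.05/(0.68·σ)]^(1/4) = 183.8 K.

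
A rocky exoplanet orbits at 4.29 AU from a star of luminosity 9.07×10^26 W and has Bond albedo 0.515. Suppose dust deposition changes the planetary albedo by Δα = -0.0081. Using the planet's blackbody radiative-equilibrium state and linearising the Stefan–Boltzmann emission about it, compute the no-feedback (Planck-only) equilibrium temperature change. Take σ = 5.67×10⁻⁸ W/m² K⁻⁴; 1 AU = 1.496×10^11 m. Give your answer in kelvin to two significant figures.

Orbital distance: d = 4.29 AU = 6.418×10^11 m.
Flux at the orbit: S = L/(4πd²) = 9.07×10^26/(4π·(6.42×10^11)²) = 175.2 W/m².
The baseline emission temperature is T_e = 139.1 K.
The change in absorbed flux is Δ[S(1−α)/4] = −SΔα/4 = 0.3548 W/m².
The Planck feedback parameter is 4σT_e³ = 0.6108 W/m²/K.
So ΔT₀ = 0.3548/0.6108 = 0.581 K.

0.58 K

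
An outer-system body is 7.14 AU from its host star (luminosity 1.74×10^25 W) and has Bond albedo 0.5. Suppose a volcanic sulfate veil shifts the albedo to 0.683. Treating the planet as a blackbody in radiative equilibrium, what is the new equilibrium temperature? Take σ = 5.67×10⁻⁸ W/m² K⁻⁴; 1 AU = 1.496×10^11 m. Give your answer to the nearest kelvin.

36 K

Orbital distance: d = 7.14 AU = 1.068×10^12 m.
Spreading L over a sphere of radius d: S = 1.74×10^25/(4π·1.07×10^12²) = 1.214 W/m².
With the new albedo, S(1−α₂)/4 = 0.09618 W/m², so T₂ = 36.09 K.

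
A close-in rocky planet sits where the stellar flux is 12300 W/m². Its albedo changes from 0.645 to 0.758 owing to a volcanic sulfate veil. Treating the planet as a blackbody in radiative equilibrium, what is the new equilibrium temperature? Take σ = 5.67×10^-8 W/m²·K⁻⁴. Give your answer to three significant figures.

T₂ = [S(1−α₂)/(4σ)]^(1/4) = [12300·0.242/(4σ)]^(1/4) = 338.5 K.

338 K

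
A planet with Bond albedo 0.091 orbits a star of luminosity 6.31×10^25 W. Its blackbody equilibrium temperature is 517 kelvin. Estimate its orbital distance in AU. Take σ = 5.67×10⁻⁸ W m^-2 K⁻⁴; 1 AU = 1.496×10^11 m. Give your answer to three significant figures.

0.112 AU

Energy balance gives S = 4σT⁴/(1−α) = 17830 W m^-2.
Then d = [L/(4πS)]^(1/2) = 1.678×10^10 m, i.e. 0.1122 AU.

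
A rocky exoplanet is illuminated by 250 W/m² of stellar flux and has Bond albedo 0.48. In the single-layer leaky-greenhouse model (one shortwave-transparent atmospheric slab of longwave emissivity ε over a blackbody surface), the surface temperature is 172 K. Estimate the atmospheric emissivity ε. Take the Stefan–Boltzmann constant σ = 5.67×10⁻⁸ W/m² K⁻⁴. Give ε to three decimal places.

0.690

Effective temperature: T_e = [S(1−α)/(4σ)]^(1/4) = 154.7 K.
Since (2−ε)/2 = (T_e/T_s)⁴ = 0.6549, ε = 0.6902.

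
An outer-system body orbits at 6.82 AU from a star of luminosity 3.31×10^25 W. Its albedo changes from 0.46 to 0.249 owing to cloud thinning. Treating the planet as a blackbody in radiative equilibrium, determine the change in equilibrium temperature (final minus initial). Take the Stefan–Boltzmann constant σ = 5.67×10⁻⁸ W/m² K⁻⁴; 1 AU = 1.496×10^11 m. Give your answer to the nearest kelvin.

d = 6.82 × 1.496×10^11 m = 1.020×10^12 m.
Flux at the orbit: S = L/(4πd²) = 3.31×10^25/(4π·(1.02×10^12)²) = 2.530 W/m².
With α = 0.46, T₁ = 49.54 K.
With α = 0.249, T₂ = 53.80 K.
ΔT = T₂ − T₁ = 4.258 K.

4 K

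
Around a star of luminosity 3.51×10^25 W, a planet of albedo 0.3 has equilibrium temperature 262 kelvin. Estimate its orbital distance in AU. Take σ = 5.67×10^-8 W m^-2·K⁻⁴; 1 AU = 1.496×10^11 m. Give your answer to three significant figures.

0.286 AU

Energy balance gives S = 4σT⁴/(1−α) = 1527 W m^-2.
Then d = [L/(4πS)]^(1/2) = 4.277×10^10 m, i.e. 0.2859 AU.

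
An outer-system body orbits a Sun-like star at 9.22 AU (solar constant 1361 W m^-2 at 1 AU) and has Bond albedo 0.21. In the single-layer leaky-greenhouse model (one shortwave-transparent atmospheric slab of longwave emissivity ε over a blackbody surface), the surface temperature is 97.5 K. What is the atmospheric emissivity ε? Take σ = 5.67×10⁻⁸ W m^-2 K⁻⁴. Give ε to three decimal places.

Irradiance scales as 1/d², so S = 1361 W m^-2 × (1/9.22)² = 16.01 W m^-2.
First, T_e = [16.01·(1−0.21)/(4σ)]^(1/4) = 86.42 K.
Inverting T_s⁴ = 2T_e⁴/(2−ε): (T_e/T_s)⁴ = 0.6171, so ε = 2(1 − 0.6171) = 0.7658.

0.766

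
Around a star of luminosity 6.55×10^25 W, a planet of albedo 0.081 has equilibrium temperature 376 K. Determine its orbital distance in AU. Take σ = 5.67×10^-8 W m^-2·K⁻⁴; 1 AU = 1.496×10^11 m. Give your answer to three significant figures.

The flux needed for this T is 4σT⁴/(1−0.081) = 4933 W m^-2.
From L = 4πd²S, d = √(6.55×10^25/(4π·4933)) = 3.251×10^10 m = 0.2173 AU.

0.217 AU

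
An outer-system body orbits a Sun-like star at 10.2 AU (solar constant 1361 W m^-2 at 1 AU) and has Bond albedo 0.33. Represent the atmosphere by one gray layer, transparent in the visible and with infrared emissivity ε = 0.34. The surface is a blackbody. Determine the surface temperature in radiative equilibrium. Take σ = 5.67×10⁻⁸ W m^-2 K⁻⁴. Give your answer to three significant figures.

82.6 kelvin

By the inverse-square law, S = 1361/10.2² = 13.08 W m^-2.
The planet radiates to space at T_e = [S(1−α)/(4σ)]^(1/4) = 78.84 K.
The surface balance (absorbed SW + ε·downward IR = σT_s⁴) with T_a⁴ = T_s⁴/2 reduces to T_s = T_e·[2/(2−ε)]^¼ = 82.60 K.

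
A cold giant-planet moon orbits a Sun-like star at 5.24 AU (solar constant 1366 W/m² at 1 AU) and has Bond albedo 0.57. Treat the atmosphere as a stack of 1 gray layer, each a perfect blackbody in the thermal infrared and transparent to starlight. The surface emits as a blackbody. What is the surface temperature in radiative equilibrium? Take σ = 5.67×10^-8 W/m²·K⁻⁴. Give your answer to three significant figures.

117 K

Flux at the orbit: S = 1366/(5.24)² = 49.75 W/m².
Top-of-atmosphere balance: σT_e⁴ = S(1−α)/4 = 5.348 W/m² → T_e = 98.55 K.
Layer-by-layer balance gives σT_s⁴ = (N+1)σT_e⁴, so T_s = 2^¼·98.55 = 117.2 K.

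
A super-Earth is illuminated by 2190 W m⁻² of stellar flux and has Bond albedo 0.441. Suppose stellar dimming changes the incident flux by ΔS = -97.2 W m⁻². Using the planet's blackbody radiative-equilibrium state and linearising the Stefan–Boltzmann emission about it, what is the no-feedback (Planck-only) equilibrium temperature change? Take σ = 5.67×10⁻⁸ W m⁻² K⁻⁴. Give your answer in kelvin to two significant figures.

-3.0 kelvin

Unperturbed T_e = [2190·(1−0.441)/(4σ)]^¼ = 271.1 K.
Only a fraction (1−α) is absorbed and it's spread over 4πR², so ΔF = (1−α)ΔS/4 = -13.58 W m⁻².
Linearising σT⁴ gives d(σT⁴)/dT = 4σT_e³ = 4.517 W m⁻² per K.
Hence the no-feedback warming is ΔF/(4σT_e³) = -3.01 K.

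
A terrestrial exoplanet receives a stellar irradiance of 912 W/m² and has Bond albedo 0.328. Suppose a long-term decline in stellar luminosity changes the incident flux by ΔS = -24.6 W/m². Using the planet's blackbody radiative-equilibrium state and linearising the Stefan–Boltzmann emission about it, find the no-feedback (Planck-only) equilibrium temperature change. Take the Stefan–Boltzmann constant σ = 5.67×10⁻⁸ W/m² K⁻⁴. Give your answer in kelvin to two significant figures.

Unperturbed T_e = [912.0·(1−0.328)/(4σ)]^¼ = 228.0 K.
TOA radiative forcing: ΔF = (1−α)ΔS/4 = 0.672·(-24.6)/4 = -4.133 W/m².
Linearising σT⁴ gives d(σT⁴)/dT = 4σT_e³ = 2.688 W/m² per K.
ΔT₀ = ΔF/λ_P = -4.133/2.688 = -1.54 K.

-1.5 kelvin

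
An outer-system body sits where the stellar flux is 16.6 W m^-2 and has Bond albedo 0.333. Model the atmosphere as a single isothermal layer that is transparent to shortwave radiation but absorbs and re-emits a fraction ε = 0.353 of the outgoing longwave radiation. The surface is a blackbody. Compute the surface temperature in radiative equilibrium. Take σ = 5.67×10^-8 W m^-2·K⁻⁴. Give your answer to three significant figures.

Effective emission temperature (TOA balance): σT_e⁴ = S(1−α)/4 = 2.768 W m^-2 → T_e = 83.59 K.
The surface balance (absorbed SW + ε·downward IR = σT_s⁴) with T_a⁴ = T_s⁴/2 reduces to T_s = T_e·[2/(2−ε)]^¼ = 87.75 K.

87.7 K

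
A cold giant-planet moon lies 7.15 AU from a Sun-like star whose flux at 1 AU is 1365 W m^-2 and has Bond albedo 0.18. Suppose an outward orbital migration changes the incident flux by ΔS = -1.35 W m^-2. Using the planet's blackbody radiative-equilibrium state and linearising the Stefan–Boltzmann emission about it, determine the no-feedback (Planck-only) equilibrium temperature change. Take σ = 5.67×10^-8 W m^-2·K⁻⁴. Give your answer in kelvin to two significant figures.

-1.3 K

Irradiance scales as 1/d², so S = 1365 W m^-2 × (1/7.15)² = 26.70 W m^-2.
Reference equilibrium: T_e = [S(1−α)/(4σ)]^(1/4) = 99.12 K.
Only a fraction (1−α) is absorbed and it's spread over 4πR², so ΔF = (1−α)ΔS/4 = -0.2768 W m^-2.
Planck response: λ_P = 4σT_e³ = 4·5.67×10⁻⁸·(99.12)³ = 0.2209 W m^-2/K.
Hence the no-feedback warming is ΔF/(4σT_e³) = -1.25 K.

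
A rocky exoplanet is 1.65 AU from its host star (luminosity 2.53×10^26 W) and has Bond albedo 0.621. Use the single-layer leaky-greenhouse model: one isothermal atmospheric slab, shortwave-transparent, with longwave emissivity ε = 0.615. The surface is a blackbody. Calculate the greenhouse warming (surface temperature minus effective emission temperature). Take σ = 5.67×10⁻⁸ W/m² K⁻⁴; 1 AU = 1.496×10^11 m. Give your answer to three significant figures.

d = 1.65 × 1.496×10^11 m = 2.468×10^11 m.
Spreading L over a sphere of radius d: S = 2.53×10^26/(4π·2.47×10^11²) = 330.4 W/m².
At the top of the atmosphere, σT_e⁴ = S(1−α)/4 = 31.31 W/m², giving T_e = 153.3 K.
The surface balance (absorbed SW + ε·downward IR = σT_s⁴) with T_a⁴ = T_s⁴/2 reduces to T_s = T_e·[2/(2−ε)]^¼ = 168.0 K.
The atmosphere warms the surface by 14.75 K.

14.7 kelvin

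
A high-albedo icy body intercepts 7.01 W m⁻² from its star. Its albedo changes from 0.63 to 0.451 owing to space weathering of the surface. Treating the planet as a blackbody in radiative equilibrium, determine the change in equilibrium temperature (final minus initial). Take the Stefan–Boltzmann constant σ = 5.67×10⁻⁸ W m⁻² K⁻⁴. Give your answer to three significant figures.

Initial: T₁ = [S(1−0.63)/(4σ)]^(1/4) = 58.15 K.
Final:   T₂ = [S(1−0.451)/(4σ)]^(1/4) = 64.18 K.
ΔT = T₂ − T₁ = 6.029 K.

6.03 kelvin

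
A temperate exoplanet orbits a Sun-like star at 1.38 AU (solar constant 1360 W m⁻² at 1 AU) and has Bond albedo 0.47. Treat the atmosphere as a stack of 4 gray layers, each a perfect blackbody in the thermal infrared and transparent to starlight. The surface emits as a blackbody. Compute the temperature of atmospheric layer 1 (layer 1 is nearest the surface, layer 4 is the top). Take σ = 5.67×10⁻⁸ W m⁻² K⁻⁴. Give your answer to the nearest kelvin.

Flux at the orbit: S = 1360/(1.38)² = 714.1 W m⁻².
Top-of-atmosphere balance: σT_e⁴ = S(1−α)/4 = 94.62 W m⁻² → T_e = 202.1 K.
The net upward flux σT_e⁴ is constant between every pair of levels, so T_k⁴ = (N+1−k)T_e⁴.
T_1 = (4)^(1/4)·202.1 = 285.8 K.

286 kelvin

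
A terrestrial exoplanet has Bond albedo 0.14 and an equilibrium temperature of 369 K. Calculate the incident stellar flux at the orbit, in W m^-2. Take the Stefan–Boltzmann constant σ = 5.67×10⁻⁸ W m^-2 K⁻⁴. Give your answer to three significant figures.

Invert the energy balance for S: S = 4σT⁴/(1−α).
σT⁴ = 5.67×10⁻⁸·(369)⁴ = 1051 W m^-2.
S = 4·1051/0.86 = 4889 W m^-2.

4890 W m^-2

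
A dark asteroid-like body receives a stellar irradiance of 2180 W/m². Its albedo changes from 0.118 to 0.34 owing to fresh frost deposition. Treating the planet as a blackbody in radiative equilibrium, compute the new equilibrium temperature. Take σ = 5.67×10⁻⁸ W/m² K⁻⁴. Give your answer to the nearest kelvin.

282 K

T₂ = [S(1−α₂)/(4σ)]^(1/4) = [2180·0.66/(4σ)]^(1/4) = 282.2 K.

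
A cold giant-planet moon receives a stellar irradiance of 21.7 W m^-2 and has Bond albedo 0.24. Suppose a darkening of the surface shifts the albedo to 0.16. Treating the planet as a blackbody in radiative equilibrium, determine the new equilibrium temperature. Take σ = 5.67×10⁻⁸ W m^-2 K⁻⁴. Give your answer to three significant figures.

New equilibrium: T₂ = [(1−0.16)·21.70/(4σ)]^(1/4) = 94.68 K.

94.7 K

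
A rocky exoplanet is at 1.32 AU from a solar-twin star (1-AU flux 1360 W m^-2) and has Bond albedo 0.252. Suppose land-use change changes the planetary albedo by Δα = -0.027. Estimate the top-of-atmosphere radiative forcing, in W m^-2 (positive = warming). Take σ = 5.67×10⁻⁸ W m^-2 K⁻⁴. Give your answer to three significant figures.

5.27 W m^-2

Flux at the orbit: S = 1360/(1.32)² = 780.5 W m^-2.
The change in absorbed flux is Δ[S(1−α)/4] = −SΔα/4 = 5.269 W m^-2.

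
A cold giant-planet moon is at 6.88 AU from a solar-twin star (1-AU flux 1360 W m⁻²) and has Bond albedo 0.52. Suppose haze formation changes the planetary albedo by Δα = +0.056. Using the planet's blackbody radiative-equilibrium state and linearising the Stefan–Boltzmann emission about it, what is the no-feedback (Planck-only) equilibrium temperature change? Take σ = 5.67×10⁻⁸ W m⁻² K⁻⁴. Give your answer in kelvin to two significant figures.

-2.6 kelvin

Flux at the orbit: S = 1360/(6.88)² = 28.73 W m⁻².
The baseline emission temperature is T_e = 88.31 K.
TOA radiative forcing: ΔF = −S·Δα/4 = −28.73·(+0.056)/4 = -0.4022 W m⁻².
Linearising σT⁴ gives d(σT⁴)/dT = 4σT_e³ = 0.1562 W m⁻² per K.
ΔT₀ = ΔF/λ_P = -0.4022/0.1562 = -2.58 K.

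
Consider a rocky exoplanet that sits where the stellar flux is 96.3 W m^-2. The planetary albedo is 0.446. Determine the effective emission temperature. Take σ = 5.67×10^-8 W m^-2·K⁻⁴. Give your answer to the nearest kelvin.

Averaging over the sphere, the absorbed flux is S(1−α)/4 = 13.34 W m^-2.
Balancing against σT⁴: T = (13.34/5.67×10⁻⁸)^(1/4) = 123.8 K.

124 K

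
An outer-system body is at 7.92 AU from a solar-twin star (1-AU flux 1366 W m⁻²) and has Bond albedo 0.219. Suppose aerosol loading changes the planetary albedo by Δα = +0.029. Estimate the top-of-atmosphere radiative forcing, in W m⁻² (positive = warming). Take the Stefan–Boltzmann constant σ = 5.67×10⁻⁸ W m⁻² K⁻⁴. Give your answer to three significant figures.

-0.158 W m⁻²

By the inverse-square law, S = 1366/7.92² = 21.78 W m⁻².
ΔF = −(S/4)Δα = −(21.78/4)×(+0.029) = -0.1579 W m⁻².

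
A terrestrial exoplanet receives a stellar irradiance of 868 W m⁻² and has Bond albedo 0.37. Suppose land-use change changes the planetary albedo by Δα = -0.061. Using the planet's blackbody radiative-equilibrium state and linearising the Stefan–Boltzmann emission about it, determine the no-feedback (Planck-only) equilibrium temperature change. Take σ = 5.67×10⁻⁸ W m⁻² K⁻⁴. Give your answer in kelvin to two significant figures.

5.4 K

Unperturbed T_e = [868.0·(1−0.37)/(4σ)]^¼ = 221.6 K.
TOA radiative forcing: ΔF = −S·Δα/4 = −868.0·(-0.061)/4 = 13.24 W m⁻².
Linearising σT⁴ gives d(σT⁴)/dT = 4σT_e³ = 2.468 W m⁻² per K.
ΔT₀ = ΔF/λ_P = 13.24/2.468 = 5.36 K.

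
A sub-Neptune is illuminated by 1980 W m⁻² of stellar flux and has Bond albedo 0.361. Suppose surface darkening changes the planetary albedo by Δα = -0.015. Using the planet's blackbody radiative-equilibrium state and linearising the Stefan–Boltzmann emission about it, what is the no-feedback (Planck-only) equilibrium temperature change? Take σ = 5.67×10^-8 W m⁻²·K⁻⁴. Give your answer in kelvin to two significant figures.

Reference equilibrium: T_e = [S(1−α)/(4σ)]^(1/4) = 273.3 K.
TOA radiative forcing: ΔF = −S·Δα/4 = −1980·(-0.015)/4 = 7.425 W m⁻².
The Planck feedback parameter is 4σT_e³ = 4.630 W m⁻²/K.
Hence the no-feedback warming is ΔF/(4σT_e³) = 1.60 K.

1.6 K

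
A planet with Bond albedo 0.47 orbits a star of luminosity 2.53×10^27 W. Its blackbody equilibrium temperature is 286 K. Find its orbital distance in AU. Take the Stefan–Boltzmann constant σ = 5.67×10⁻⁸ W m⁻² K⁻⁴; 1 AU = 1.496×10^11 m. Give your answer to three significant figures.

Energy balance gives S = 4σT⁴/(1−α) = 2863 W m⁻².
S = L/(4πd²) → d = √(L/4πS) = √(2.53×10^27/(4π·2863)) = 2.652×10^11 m = 1.773 AU.

1.77 AU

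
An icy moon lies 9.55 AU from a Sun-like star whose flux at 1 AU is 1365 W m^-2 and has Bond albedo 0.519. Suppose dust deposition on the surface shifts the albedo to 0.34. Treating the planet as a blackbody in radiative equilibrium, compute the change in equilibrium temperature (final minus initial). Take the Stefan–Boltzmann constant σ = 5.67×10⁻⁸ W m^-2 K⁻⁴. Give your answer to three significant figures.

6.18 kelvin

Irradiance scales as 1/d², so S = 1365 W m^-2 × (1/9.55)² = 14.97 W m^-2.
With α = 0.519, T₁ = 75.06 K.
After:  T₂ = [14.97·0.66/(4σ)]^(1/4) = 81.24 K.
Change: 81.24 − 75.06 = 6.178 K.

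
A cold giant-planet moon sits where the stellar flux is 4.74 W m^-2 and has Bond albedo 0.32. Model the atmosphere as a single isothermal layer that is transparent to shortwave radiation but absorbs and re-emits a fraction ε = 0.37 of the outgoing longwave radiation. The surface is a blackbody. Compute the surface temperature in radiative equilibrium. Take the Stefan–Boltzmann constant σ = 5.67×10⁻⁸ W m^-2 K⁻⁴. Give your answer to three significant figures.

Effective emission temperature (TOA balance): σT_e⁴ = S(1−α)/4 = 0.8058 W m^-2 → T_e = 61.40 K.
Surface balance with a leaky layer gives σT_s⁴ = σT_e⁴·2/(2−ε), so T_s = T_e·[2/(2−0.37)]^(1/4) = 64.62 K.

64.6 K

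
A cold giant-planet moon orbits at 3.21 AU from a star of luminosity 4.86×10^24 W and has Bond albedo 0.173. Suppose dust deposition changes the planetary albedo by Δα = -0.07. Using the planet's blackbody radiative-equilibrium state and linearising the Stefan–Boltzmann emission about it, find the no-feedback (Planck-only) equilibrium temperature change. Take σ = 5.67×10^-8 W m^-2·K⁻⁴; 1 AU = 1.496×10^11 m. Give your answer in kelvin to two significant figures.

Orbital distance: d = 3.21 AU = 4.802×10^11 m.
S = L/(4πd²) = 1.677 W m^-2.
Reference equilibrium: T_e = [S(1−α)/(4σ)]^(1/4) = 49.73 K.
TOA radiative forcing: ΔF = −S·Δα/4 = −1.677·(-0.07)/4 = 0.02935 W m^-2.
Planck response: λ_P = 4σT_e³ = 4·5.67×10⁻⁸·(49.73)³ = 0.02789 W m^-2/K.
Hence the no-feedback warming is ΔF/(4σT_e³) = 1.05 K.

1.1 K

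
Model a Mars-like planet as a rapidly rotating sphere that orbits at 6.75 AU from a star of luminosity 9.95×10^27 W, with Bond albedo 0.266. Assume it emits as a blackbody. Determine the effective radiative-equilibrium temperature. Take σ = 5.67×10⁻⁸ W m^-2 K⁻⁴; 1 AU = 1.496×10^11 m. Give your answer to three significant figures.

Orbital distance: d = 6.75 AU = 1.010×10^12 m.
S = L/(4πd²) = 776.5 W m^-2.
Absorbed flux (global mean): S(1−α)/4 = 776.5·0.734/4 = 142.5 W m^-2.
Balancing against σT⁴: T = (142.5/5.67×10⁻⁸)^(1/4) = 223.9 K.

224 K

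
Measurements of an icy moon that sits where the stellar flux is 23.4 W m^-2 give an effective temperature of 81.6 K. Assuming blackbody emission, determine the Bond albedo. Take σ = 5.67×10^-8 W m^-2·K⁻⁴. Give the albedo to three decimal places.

0.570

Rearranging the radiative balance, α = 1 − 4σT⁴/S.
4σT⁴ = 4·5.67×10⁻⁸·(81.6)⁴ = 10.06 W m^-2.
Hence α = 1 − 10.06/23.40 = 0.5703.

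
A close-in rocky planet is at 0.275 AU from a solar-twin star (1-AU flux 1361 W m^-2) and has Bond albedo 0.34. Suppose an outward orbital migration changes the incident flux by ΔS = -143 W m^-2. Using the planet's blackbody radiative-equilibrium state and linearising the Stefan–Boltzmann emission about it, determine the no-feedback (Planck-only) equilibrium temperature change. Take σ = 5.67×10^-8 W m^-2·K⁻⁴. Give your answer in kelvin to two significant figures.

By the inverse-square law, S = 1361/0.275² = 18000 W m^-2.
Unperturbed T_e = [18000·(1−0.34)/(4σ)]^¼ = 478.4 K.
TOA radiative forcing: ΔF = (1−α)ΔS/4 = 0.66·(-143)/4 = -23.59 W m^-2.
Linearising σT⁴ gives d(σT⁴)/dT = 4σT_e³ = 24.83 W m^-2 per K.
Hence the no-feedback warming is ΔF/(4σT_e³) = -0.950 K.

-0.95 kelvin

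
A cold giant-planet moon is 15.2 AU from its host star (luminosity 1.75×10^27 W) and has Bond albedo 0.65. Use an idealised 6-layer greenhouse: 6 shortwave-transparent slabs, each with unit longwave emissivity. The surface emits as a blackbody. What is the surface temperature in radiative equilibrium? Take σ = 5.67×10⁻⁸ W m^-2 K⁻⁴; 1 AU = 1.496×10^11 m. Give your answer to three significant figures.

d = 15.2 × 1.496×10^11 m = 2.274×10^12 m.
Flux at the orbit: S = L/(4πd²) = 1.75×10^27/(4π·(2.27×10^12)²) = 26.93 W m^-2.
OLR = S(1−α)/4 = 2.357 W m^-2; the top layer radiates at T_e = 80.29 K.
With N = 6 opaque layers, T_s = (N+1)^(1/4)·T_e = 7^(1/4)·80.29 = 130.6 K.

131 K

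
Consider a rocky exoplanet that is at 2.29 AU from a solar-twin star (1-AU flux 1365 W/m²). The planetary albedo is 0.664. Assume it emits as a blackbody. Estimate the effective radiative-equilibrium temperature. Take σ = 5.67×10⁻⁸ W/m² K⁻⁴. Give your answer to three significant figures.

Flux at the orbit: S = 1365/(2.29)² = 260.3 W/m².
The planet absorbs (1−α)S over its disc πR² and re-emits over 4πR², so the mean absorbed flux is (1−0.664)·260.3/4 = 21.86 W/m².
Set σT⁴ = 21.86 → T = (21.86/σ)^(1/4) = 140.1 K.

140 K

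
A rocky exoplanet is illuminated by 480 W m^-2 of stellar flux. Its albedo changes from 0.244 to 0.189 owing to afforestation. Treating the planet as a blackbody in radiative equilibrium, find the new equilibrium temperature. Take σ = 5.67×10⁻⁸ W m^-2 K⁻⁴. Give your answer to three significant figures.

204 K

With the new albedo, S(1−α₂)/4 = 97.32 W m^-2, so T₂ = 203.5 K.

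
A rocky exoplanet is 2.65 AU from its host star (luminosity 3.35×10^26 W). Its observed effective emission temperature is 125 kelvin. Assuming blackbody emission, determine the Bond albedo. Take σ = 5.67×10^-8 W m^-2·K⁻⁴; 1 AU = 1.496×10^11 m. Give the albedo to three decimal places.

d = 2.65 × 1.496×10^11 m = 3.964×10^11 m.
Spreading L over a sphere of radius d: S = 3.35×10^26/(4π·3.96×10^11²) = 169.6 W m^-2.
Energy balance: S(1−α)/4 = σT⁴, so 1−α = 4σT⁴/S.
σT⁴ = 13.84 W m^-2, so 4σT⁴ = 55.37 W m^-2.
Hence α = 1 − 55.37/169.6 = 0.6736.

0.674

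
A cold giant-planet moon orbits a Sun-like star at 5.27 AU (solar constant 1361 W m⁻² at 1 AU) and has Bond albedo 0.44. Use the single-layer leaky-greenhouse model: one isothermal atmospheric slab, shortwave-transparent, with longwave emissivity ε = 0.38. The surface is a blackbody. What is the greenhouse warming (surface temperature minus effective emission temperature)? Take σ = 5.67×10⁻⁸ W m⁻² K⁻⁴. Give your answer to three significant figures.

Flux at the orbit: S = 1361/(5.27)² = 49.00 W m⁻².
At the top of the atmosphere, σT_e⁴ = S(1−α)/4 = 6.861 W m⁻², giving T_e = 104.9 K.
Surface balance with a leaky layer gives σT_s⁴ = σT_e⁴·2/(2−ε), so T_s = T_e·[2/(2−0.38)]^(1/4) = 110.6 K.
Greenhouse warming: T_s − T_e = 5.673 K.

5.67 K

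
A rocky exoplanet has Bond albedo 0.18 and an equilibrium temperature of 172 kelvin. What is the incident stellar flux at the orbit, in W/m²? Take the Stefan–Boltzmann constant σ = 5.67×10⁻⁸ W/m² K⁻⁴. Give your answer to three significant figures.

242 W/m²

From S(1−α)/4 = σT⁴: S = 4σT⁴/(1−α).
σT⁴ = 5.67×10⁻⁸·(172)⁴ = 49.62 W/m².
So S = 4×49.62/(1−0.18) = 242.1 W/m².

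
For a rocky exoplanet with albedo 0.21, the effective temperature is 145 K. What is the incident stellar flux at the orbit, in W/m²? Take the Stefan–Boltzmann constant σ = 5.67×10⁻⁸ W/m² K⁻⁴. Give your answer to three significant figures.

127 W/m²

From S(1−α)/4 = σT⁴: S = 4σT⁴/(1−α).
The emitted flux is σT⁴ = 25.06 W/m².
So S = 4×25.06/(1−0.21) = 126.9 W/m².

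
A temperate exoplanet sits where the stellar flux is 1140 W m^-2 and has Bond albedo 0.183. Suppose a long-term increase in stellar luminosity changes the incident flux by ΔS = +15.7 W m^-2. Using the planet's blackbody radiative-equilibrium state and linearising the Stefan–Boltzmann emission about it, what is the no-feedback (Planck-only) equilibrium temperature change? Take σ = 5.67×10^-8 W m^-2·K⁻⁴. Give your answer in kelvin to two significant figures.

Unperturbed T_e = [1140·(1−0.183)/(4σ)]^¼ = 253.1 K.
Only a fraction (1−α) is absorbed and it's spread over 4πR², so ΔF = (1−α)ΔS/4 = 3.207 W m^-2.
Linearising σT⁴ gives d(σT⁴)/dT = 4σT_e³ = 3.679 W m^-2 per K.
Hence the no-feedback warming is ΔF/(4σT_e³) = 0.872 K.

0.87 K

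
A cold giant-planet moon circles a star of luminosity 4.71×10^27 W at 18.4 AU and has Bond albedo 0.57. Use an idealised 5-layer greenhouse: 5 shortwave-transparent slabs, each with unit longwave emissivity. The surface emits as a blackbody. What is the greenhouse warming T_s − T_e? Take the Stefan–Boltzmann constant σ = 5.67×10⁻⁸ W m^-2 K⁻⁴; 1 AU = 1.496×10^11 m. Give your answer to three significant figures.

d = 18.4 × 1.496×10^11 m = 2.753×10^12 m.
S = L/(4πd²) = 49.47 W m^-2.
OLR = S(1−α)/4 = 5.318 W m^-2; the top layer radiates at T_e = 98.41 K.
Surface: T_s = (6)^¼·T_e = 154.0 K.
So the greenhouse effect raises the surface by 154.0 − 98.41 = 55.61 K.

55.6 kelvin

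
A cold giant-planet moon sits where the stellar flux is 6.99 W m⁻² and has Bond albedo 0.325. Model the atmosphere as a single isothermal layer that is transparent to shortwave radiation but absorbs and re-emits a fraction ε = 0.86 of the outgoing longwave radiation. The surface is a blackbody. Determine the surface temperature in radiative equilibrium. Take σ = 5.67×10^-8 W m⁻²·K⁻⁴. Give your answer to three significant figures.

77.7 K

The planet radiates to space at T_e = [S(1−α)/(4σ)]^(1/4) = 67.54 K.
Surface balance with a leaky layer gives σT_s⁴ = σT_e⁴·2/(2−ε), so T_s = T_e·[2/(2−0.86)]^(1/4) = 77.73 K.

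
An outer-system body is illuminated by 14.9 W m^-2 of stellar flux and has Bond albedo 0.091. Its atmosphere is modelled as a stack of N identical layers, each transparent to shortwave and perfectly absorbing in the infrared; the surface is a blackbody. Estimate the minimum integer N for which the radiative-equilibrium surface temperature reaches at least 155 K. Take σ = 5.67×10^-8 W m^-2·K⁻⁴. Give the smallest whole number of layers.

OLR = S(1−α)/4 = 3.386 W m^-2; the top layer radiates at T_e = 87.91 K.
T_s = (N+1)^(1/4)·T_e ≥ 155 K requires N+1 ≥ (T_s/T_e)⁴ = (155/87.91)⁴ = 9.665.
Rounding up, N = 9.

9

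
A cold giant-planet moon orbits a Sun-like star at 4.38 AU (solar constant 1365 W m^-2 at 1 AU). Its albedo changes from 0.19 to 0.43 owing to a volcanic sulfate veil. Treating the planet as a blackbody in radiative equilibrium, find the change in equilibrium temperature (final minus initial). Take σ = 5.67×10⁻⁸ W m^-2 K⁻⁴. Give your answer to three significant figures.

-10.6 K

By the inverse-square law, S = 1365/4.38² = 71.15 W m^-2.
Before: T₁ = [71.15·0.81/(4σ)]^(1/4) = 126.3 K.
After:  T₂ = [71.15·0.57/(4σ)]^(1/4) = 115.6 K.
Change: 115.6 − 126.3 = -10.62 K.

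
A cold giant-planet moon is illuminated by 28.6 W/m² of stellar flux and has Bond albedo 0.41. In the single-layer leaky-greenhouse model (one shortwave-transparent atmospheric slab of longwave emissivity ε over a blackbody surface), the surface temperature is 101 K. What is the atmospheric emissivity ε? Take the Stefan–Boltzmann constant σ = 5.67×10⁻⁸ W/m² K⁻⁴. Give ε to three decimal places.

First, T_e = [28.60·(1−0.41)/(4σ)]^(1/4) = 92.87 K.
Inverting T_s⁴ = 2T_e⁴/(2−ε): (T_e/T_s)⁴ = 0.7150, so ε = 2(1 − 0.7150) = 0.5701.

0.570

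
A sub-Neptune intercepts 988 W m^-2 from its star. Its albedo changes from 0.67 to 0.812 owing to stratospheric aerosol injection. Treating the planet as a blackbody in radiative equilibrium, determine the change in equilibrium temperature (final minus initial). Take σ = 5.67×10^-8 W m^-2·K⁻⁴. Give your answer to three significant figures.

-25.6 K

With α = 0.67, T₁ = 194.7 K.
After:  T₂ = [988.0·0.188/(4σ)]^(1/4) = 169.2 K.
ΔT = T₂ − T₁ = -25.55 K.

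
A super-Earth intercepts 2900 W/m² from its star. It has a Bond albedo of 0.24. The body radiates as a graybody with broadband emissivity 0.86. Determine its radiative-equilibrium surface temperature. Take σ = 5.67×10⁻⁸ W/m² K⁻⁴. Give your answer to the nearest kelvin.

The planet absorbs (1−α)S over its disc πR² and re-emits over 4πR², so the mean absorbed flux is (1−0.24)·2900/4 = 551.0 W/m².
Radiative balance εσT⁴ = 551.0 gives T = [551.0/(0.86·σ)]^(1/4) = 326.0 K.

326 K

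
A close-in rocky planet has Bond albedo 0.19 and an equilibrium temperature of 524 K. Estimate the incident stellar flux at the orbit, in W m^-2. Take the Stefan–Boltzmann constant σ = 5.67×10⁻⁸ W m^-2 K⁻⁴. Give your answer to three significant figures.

Invert the energy balance for S: S = 4σT⁴/(1−α).
The emitted flux is σT⁴ = 4275 W m^-2.
S = 4·4275/0.81 = 21110 W m^-2.

21100 W m^-2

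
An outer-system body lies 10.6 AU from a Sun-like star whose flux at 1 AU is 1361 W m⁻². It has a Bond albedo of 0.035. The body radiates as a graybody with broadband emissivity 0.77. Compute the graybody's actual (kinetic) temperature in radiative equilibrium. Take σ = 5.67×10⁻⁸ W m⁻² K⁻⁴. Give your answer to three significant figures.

By the inverse-square law, S = 1361/10.6² = 12.11 W m⁻².
Averaging over the sphere, the absorbed flux is S(1−α)/4 = 2.922 W m⁻².
Equating to εσT⁴ with ε = 0.77: T = (2.922/0.77σ)^(1/4) = 90.45 K.

90.5 K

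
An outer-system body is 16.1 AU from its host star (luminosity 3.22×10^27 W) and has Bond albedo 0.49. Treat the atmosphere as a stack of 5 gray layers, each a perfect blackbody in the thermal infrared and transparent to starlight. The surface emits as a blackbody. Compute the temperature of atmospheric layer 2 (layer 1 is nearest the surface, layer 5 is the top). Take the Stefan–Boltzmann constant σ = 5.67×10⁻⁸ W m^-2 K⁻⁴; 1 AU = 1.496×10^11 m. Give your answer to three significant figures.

Orbital distance: d = 16.1 AU = 2.409×10^12 m.
S = L/(4πd²) = 44.17 W m^-2.
The effective emission temperature is T_e = [S(1−α)/(4σ)]^¼ = 99.83 K.
Each opaque layer satisfies 2T_j⁴ = T_{j−1}⁴ + T_{j+1}⁴, giving T_k⁴ = (N+1−k)T_e⁴.
With k = 2: T_2 = (5+1−2)^¼·99.83 K = 141.2 K.

141 kelvin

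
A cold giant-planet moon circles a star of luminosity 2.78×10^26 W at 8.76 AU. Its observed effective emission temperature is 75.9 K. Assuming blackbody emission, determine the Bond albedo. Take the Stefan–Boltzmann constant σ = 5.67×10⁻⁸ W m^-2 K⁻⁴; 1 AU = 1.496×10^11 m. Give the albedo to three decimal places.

0.416

Orbital distance: d = 8.76 AU = 1.310×10^12 m.
Flux at the orbit: S = L/(4πd²) = 2.78×10^26/(4π·(1.31×10^12)²) = 12.88 W m^-2.
Energy balance: S(1−α)/4 = σT⁴, so 1−α = 4σT⁴/S.
σT⁴ = 1.882 W m^-2, so 4σT⁴ = 7.527 W m^-2.
Hence α = 1 − 7.527/12.88 = 0.4157.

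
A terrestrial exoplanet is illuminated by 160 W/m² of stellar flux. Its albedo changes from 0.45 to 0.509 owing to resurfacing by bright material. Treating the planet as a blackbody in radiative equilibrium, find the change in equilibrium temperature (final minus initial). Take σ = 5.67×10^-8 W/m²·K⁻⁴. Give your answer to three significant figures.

Initial: T₁ = [S(1−0.45)/(4σ)]^(1/4) = 140.3 K.
After:  T₂ = [160.0·0.491/(4σ)]^(1/4) = 136.4 K.
Change: 136.4 − 140.3 = -3.926 K.

-3.93 kelvin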